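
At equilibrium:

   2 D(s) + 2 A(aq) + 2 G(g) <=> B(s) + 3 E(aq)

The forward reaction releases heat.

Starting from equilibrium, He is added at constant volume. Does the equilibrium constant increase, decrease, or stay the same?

unchanged

The equilibrium constant depends only on temperature. This perturbation changes neither the position of equilibrium nor K.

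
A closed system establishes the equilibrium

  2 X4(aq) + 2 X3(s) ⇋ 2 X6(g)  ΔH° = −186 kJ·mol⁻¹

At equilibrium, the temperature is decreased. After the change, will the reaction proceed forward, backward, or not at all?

The forward reaction is exothermic. Lowering T favours the exothermic direction — shift to the right.

right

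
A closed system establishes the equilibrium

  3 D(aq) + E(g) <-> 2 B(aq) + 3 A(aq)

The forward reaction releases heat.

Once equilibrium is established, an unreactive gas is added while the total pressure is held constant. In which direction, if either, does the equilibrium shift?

left

Adding inert gas at constant total pressure expands the volume and lowers every reacting partial pressure. With Δn_gas = 0 − 1 = -1, Q moves away from K toward the side with fewer gas moles, so the system shifts toward the side with more gas moles — to the left.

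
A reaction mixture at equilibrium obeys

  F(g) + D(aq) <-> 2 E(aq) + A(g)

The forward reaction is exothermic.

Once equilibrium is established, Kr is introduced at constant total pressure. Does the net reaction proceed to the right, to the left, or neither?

no shift

Adding inert gas at constant total pressure expands the volume, scaling every reacting partial pressure by the same factor. Δn_gas = 1 − 1 = 0, so Q is unchanged — no shift.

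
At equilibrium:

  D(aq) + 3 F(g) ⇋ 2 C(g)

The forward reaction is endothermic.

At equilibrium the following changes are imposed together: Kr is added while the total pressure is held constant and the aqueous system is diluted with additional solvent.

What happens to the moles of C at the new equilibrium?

decreases

Adding inert gas at constant total pressure expands the volume and lowers every reacting partial pressure. With Δn_gas = 2 − 3 = -1, Q moves away from K toward the side with fewer gas moles, so the system shifts toward the side with more gas moles — to the left.
Dilution lowers every aqueous concentration by the same factor. Δn_aq = 0 − 1 = -1, so the system shifts toward the side with more dissolved moles — to the left.
The net shift is to the left. C is a product, so its amount decreases.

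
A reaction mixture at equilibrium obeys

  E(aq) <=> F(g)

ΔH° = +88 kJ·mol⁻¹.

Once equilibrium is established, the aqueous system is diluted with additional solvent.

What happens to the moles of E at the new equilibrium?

Dilution lowers every aqueous concentration by the same factor. Δn_aq = 0 − 1 = -1, so the system shifts toward the side with more dissolved moles — to the left.
The net shift is to the left. E is a reactant, so its amount increases.

increases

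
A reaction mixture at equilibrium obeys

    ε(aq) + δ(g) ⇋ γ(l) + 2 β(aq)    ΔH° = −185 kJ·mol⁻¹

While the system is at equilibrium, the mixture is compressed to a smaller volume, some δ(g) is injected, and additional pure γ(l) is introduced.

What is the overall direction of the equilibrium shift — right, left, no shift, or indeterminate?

right

Gas moles: reactants 1, products 0 (Δn_gas = -1). Compression shifts the system toward the side with fewer moles of gas — to the right.
Adding δ (g), a reactant, drives the reaction to the right.
γ is a pure liquid; its activity is 1 regardless of amount, so Q is unaffected — no shift from this change.
Only the nonzero effect(s) matter; the net shift is to the right.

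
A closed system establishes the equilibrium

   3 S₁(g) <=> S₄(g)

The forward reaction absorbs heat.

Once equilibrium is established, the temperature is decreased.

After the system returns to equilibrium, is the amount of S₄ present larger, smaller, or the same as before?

The forward reaction is endothermic. Lowering T favours the exothermic direction — shift to the left.
The net shift is to the left. S₄ is a product, so its amount decreases.

decreases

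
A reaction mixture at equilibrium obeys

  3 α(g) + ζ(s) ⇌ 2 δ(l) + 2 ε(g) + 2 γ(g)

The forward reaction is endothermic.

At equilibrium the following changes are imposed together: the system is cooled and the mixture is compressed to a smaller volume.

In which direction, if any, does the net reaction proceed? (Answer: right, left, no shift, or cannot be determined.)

The forward reaction is endothermic. Lowering T favours the exothermic direction — shift to the left.
Gas moles: reactants 3, products 4 (Δn_gas = +1). Compression shifts the system toward the side with fewer moles of gas — to the left.
All effects act in the same direction — net shift to the left.

left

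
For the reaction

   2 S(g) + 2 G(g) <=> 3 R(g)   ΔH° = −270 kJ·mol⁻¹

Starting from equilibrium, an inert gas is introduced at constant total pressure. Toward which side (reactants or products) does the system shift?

Adding inert gas at constant total pressure expands the volume and lowers every reacting partial pressure. With Δn_gas = 3 − 4 = -1, Q moves away from K toward the side with fewer gas moles, so the system shifts toward the side with more gas moles — to the left.

left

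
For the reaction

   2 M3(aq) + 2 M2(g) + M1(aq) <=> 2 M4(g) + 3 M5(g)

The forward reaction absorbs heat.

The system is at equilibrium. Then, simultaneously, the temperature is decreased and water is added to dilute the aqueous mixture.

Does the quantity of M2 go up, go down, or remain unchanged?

The forward reaction is endothermic. Lowering T favours the exothermic direction — shift to the left.
Dilution lowers every aqueous concentration by the same factor. Δn_aq = 0 − 3 = -3, so the system shifts toward the side with more dissolved moles — to the left.
The net shift is to the left. M2 is a reactant, so its amount increases.

increases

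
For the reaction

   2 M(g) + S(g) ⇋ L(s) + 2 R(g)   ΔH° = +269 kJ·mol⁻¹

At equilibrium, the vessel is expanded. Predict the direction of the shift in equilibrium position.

left

Gas moles: reactants 3, products 2 (Δn_gas = -1). Expansion shifts the system toward the side with more moles of gas — to the left.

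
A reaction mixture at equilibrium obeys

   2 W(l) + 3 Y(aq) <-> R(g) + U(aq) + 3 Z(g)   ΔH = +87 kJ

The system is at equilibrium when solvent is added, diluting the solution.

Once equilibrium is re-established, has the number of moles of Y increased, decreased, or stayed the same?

Dilution lowers every aqueous concentration by the same factor. Δn_aq = 1 − 3 = -2, so the system shifts toward the side with more dissolved moles — to the left.
The net shift is to the left. Y is a reactant, so its amount increases.

increases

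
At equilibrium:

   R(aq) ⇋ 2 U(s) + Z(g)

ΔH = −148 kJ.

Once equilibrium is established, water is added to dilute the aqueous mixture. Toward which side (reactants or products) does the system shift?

left

Dilution lowers every aqueous concentration by the same factor. Δn_aq = 0 − 1 = -1, so the system shifts toward the side with more dissolved moles — to the left.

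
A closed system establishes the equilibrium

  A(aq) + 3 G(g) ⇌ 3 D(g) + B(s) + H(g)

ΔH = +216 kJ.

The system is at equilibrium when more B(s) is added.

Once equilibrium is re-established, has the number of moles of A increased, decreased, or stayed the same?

unchanged

B is a pure solid; its activity is 1 regardless of amount, so Q is unaffected — no shift from this change.
No net shift occurs, so the amount of A is unchanged.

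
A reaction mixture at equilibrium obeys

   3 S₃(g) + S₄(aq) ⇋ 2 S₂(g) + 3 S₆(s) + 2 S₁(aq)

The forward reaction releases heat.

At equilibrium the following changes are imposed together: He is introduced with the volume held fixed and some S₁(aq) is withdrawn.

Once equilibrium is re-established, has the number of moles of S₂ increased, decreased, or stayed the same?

At constant volume, adding an inert gas leaves every reacting species' partial pressure unchanged, so Q is unchanged — no shift from this change.
Removing S₁ (aq), a product, drives the reaction to the right.
The net shift is to the right. S₂ is a product, so its amount increases.

increases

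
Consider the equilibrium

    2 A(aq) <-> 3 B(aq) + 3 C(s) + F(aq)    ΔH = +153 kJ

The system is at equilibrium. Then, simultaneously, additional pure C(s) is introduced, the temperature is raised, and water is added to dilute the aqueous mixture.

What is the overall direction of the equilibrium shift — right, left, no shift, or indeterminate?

right

C is a pure solid; its activity is 1 regardless of amount, so Q is unaffected — no shift from this change.
The forward reaction is endothermic. Raising T favours the endothermic direction — shift to the right.
Dilution lowers every aqueous concentration by the same factor. Δn_aq = 4 − 2 = +2, so the system shifts toward the side with more dissolved moles — to the right.
Only the nonzero effect(s) matter; the net shift is to the right.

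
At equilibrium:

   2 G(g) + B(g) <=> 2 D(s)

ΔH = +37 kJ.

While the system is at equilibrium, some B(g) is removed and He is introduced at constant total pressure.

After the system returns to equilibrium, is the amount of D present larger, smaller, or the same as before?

Removing B (g), a reactant, drives the reaction to the left.
Adding inert gas at constant total pressure expands the volume and lowers every reacting partial pressure. With Δn_gas = 0 − 3 = -3, Q moves away from K toward the side with fewer gas moles, so the system shifts toward the side with more gas moles — to the left.
The net shift is to the left. D is a product, so its amount decreases.

decreases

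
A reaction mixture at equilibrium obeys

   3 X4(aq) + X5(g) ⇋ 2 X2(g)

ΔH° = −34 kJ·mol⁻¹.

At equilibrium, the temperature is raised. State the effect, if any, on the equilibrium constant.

K depends on temperature via the van 't Hoff relation. The forward reaction is exothermic, so raising T decreases K.

decreases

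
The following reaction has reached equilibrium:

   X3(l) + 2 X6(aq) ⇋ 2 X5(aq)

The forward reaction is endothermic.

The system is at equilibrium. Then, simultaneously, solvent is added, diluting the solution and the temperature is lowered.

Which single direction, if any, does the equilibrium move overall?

Dilution scales every aqueous concentration by the same factor. Δn_aq = 2 − 2 = 0, so Q is unchanged — no shift.
The forward reaction is endothermic. Lowering T favours the exothermic direction — shift to the left.
Only the nonzero effect(s) matter; the net shift is to the left.

left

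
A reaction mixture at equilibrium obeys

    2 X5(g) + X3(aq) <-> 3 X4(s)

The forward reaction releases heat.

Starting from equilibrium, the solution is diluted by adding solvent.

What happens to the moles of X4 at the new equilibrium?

decreases

Dilution lowers every aqueous concentration by the same factor. Δn_aq = 0 − 1 = -1, so the system shifts toward the side with more dissolved moles — to the left.
The net shift is to the left. X4 is a product, so its amount decreases.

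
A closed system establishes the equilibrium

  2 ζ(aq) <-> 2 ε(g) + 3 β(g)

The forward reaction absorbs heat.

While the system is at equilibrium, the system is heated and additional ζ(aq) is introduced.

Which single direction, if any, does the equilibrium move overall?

right

The forward reaction is endothermic. Raising T favours the endothermic direction — shift to the right.
Adding ζ (aq), a reactant, drives the reaction to the right.
All effects act in the same direction — net shift to the right.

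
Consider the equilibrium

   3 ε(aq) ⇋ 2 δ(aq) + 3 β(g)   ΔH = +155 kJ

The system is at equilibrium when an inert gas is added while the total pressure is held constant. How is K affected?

unchanged

The equilibrium constant depends only on temperature. This perturbation may move the position of equilibrium, but since T is unchanged, K itself is unchanged.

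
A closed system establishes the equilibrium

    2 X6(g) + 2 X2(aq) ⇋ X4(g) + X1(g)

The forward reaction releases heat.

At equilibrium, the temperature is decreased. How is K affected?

increases

K depends on temperature via the van 't Hoff relation. The forward reaction is exothermic, so lowering T increases K.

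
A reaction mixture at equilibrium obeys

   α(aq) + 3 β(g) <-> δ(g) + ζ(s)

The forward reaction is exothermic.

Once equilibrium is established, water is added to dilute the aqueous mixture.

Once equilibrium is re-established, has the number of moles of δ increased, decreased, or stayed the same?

Dilution lowers every aqueous concentration by the same factor. Δn_aq = 0 − 1 = -1, so the system shifts toward the side with more dissolved moles — to the left.
The net shift is to the left. δ is a product, so its amount decreases.

decreases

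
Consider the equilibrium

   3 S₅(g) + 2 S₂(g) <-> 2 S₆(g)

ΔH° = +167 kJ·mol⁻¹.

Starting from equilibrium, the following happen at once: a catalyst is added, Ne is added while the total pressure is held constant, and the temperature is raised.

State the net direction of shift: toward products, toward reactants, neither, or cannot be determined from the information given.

cannot be determined

A catalyst speeds both forward and reverse rates equally; it changes neither Q nor K — no shift from this change.
Adding inert gas at constant total pressure expands the volume and lowers every reacting partial pressure. With Δn_gas = 2 − 5 = -3, Q moves away from K toward the side with fewer gas moles, so the system shifts toward the side with more gas moles — to the left.
The forward reaction is endothermic. Raising T favours the endothermic direction — shift to the right.
The individual effects push in opposite directions; without quantitative information the net direction cannot be determined.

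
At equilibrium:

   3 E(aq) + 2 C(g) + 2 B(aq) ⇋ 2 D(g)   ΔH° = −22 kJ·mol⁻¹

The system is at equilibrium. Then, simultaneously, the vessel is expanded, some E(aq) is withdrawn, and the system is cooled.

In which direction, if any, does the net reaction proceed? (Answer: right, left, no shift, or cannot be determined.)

Gas moles: reactants 2, products 2. Δn_gas = 0, so a volume change leaves Q equal to K — no shift from this change.
Removing E (aq), a reactant, drives the reaction to the left.
The forward reaction is exothermic. Lowering T favours the exothermic direction — shift to the right.
The individual effects push in opposite directions; without quantitative information the net direction cannot be determined.

cannot be determined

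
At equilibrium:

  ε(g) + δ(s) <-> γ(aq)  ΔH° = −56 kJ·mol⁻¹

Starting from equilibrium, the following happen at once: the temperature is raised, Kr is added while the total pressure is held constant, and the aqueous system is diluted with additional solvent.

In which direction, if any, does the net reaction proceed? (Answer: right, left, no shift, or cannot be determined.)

cannot be determined

The forward reaction is exothermic. Raising T favours the endothermic direction — shift to the left.
Adding inert gas at constant total pressure expands the volume and lowers every reacting partial pressure. With Δn_gas = 0 − 1 = -1, Q moves away from K toward the side with fewer gas moles, so the system shifts toward the side with more gas moles — to the left.
Dilution lowers every aqueous concentration by the same factor. Δn_aq = 1 − 0 = +1, so the system shifts toward the side with more dissolved moles — to the right.
The individual effects push in opposite directions; without quantitative information the net direction cannot be determined.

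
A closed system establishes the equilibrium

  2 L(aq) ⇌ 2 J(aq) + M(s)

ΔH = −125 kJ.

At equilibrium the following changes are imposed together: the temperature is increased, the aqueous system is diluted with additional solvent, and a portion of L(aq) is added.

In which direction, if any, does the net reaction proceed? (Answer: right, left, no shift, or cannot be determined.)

cannot be determined

The forward reaction is exothermic. Raising T favours the endothermic direction — shift to the left.
Dilution scales every aqueous concentration by the same factor. Δn_aq = 2 − 2 = 0, so Q is unchanged — no shift.
Adding L (aq), a reactant, drives the reaction to the right.
The individual effects push in opposite directions; without quantitative information the net direction cannot be determined.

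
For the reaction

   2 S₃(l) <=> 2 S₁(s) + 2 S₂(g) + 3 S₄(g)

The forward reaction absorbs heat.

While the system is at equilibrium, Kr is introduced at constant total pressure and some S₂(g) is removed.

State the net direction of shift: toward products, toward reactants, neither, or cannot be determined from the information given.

Adding inert gas at constant total pressure expands the volume and lowers every reacting partial pressure. With Δn_gas = 5 − 0 = +5, Q moves away from K toward the side with fewer gas moles, so the system shifts toward the side with more gas moles — to the right.
Removing S₂ (g), a product, drives the reaction to the right.
All effects act in the same direction — net shift to the right.

right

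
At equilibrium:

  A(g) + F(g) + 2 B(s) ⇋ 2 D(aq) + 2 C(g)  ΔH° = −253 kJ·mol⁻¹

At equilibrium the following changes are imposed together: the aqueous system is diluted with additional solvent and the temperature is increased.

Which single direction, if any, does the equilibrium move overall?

cannot be determined

Dilution lowers every aqueous concentration by the same factor. Δn_aq = 2 − 0 = +2, so the system shifts toward the side with more dissolved moles — to the right.
The forward reaction is exothermic. Raising T favours the endothermic direction — shift to the left.
The individual effects push in opposite directions; without quantitative information the net direction cannot be determined.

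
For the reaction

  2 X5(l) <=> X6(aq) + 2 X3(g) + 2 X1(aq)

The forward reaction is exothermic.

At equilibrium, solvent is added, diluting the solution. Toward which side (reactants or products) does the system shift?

right

Dilution lowers every aqueous concentration by the same factor. Δn_aq = 3 − 0 = +3, so the system shifts toward the side with more dissolved moles — to the right.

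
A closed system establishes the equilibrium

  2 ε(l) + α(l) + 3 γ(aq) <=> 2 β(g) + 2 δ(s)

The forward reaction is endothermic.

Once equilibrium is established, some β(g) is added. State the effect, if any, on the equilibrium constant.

unchanged

The equilibrium constant depends only on temperature. This perturbation may move the position of equilibrium, but since T is unchanged, K itself is unchanged.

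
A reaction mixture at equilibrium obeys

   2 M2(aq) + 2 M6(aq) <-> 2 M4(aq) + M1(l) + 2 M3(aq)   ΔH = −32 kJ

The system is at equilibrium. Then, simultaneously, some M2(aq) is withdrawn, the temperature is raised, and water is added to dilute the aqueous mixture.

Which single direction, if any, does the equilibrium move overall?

left

Removing M2 (aq), a reactant, drives the reaction to the left.
The forward reaction is exothermic. Raising T favours the endothermic direction — shift to the left.
Dilution scales every aqueous concentration by the same factor. Δn_aq = 4 − 4 = 0, so Q is unchanged — no shift.
Only the nonzero effect(s) matter; the net shift is to the left.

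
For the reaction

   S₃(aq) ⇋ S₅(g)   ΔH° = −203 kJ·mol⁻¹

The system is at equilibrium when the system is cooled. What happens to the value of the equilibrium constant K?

increases

K depends on temperature via the van 't Hoff relation. The forward reaction is exothermic, so lowering T increases K.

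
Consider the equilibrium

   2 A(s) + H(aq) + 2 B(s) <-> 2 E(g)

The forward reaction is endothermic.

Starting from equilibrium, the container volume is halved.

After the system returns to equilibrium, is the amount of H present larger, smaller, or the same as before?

Gas moles: reactants 0, products 2 (Δn_gas = +2). Compression shifts the system toward the side with fewer moles of gas — to the left.
The net shift is to the left. H is a reactant, so its amount increases.

increases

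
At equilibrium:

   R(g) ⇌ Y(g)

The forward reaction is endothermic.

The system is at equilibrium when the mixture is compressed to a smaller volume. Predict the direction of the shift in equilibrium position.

Gas moles: reactants 1, products 1. Δn_gas = 0, so a volume change leaves Q equal to K — no shift from this change.

no shift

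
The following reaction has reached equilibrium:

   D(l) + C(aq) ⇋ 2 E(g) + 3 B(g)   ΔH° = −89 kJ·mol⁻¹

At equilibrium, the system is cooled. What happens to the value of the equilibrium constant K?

increases

K depends on temperature via the van 't Hoff relation. The forward reaction is exothermic, so lowering T increases K.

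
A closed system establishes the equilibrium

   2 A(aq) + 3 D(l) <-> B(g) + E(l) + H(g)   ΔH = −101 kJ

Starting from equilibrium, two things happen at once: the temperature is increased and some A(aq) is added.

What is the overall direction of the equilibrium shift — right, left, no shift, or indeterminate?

The forward reaction is exothermic. Raising T favours the endothermic direction — shift to the left.
Adding A (aq), a reactant, drives the reaction to the right.
The individual effects push in opposite directions; without quantitative information the net direction cannot be determined.

cannot be determined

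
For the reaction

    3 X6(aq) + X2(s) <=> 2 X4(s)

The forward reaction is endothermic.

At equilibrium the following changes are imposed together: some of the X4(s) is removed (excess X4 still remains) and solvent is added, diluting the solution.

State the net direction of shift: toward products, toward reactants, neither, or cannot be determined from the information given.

X4 is a pure solid; its activity is 1 regardless of amount, so Q is unaffected — no shift from this change.
Dilution lowers every aqueous concentration by the same factor. Δn_aq = 0 − 3 = -3, so the system shifts toward the side with more dissolved moles — to the left.
Only the nonzero effect(s) matter; the net shift is to the left.

left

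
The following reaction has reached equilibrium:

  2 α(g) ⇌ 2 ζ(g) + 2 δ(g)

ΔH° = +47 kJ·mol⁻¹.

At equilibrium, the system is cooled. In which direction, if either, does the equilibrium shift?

left

The forward reaction is endothermic. Lowering T favours the exothermic direction — shift to the left.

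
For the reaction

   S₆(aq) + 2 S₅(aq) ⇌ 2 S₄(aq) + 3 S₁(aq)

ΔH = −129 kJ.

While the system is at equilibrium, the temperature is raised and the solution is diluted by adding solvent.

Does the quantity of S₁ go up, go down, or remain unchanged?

The forward reaction is exothermic. Raising T favours the endothermic direction — shift to the left.
Dilution lowers every aqueous concentration by the same factor. Δn_aq = 5 − 3 = +2, so the system shifts toward the side with more dissolved moles — to the right.
The two effects oppose each other, so the net shift — and hence the change in S₁ — cannot be determined from the given information.

cannot be determined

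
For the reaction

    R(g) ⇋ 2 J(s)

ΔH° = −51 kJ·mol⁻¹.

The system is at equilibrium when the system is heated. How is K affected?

decreases

K depends on temperature via the van 't Hoff relation. The forward reaction is exothermic, so raising T decreases K.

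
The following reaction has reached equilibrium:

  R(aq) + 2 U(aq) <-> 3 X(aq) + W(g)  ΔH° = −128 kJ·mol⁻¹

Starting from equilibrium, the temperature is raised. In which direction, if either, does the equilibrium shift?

The forward reaction is exothermic. Raising T favours the endothermic direction — shift to the left.

left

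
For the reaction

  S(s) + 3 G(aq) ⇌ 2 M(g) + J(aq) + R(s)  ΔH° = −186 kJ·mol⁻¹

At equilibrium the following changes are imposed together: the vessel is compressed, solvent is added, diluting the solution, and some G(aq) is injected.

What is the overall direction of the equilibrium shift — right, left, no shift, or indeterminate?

cannot be determined

Gas moles: reactants 0, products 2 (Δn_gas = +2). Compression shifts the system toward the side with fewer moles of gas — to the left.
Dilution lowers every aqueous concentration by the same factor. Δn_aq = 1 − 3 = -2, so the system shifts toward the side with more dissolved moles — to the left.
Adding G (aq), a reactant, drives the reaction to the right.
The individual effects push in opposite directions; without quantitative information the net direction cannot be determined.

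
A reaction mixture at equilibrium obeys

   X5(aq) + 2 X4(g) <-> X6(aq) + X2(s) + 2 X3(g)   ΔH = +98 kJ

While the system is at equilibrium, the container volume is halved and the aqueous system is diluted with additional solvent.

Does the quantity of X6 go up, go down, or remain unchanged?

Gas moles: reactants 2, products 2. Δn_gas = 0, so a volume change leaves Q equal to K — no shift from this change.
Dilution scales every aqueous concentration by the same factor. Δn_aq = 1 − 1 = 0, so Q is unchanged — no shift.
No net shift occurs, so the amount of X6 is unchanged.

unchanged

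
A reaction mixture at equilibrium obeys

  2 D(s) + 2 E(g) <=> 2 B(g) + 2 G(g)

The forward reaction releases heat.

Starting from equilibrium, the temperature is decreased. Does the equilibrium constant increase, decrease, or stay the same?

increases

K depends on temperature via the van 't Hoff relation. The forward reaction is exothermic, so lowering T increases K.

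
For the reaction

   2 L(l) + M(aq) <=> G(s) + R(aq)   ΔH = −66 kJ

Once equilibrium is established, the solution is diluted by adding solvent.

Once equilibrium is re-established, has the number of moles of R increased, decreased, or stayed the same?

Dilution scales every aqueous concentration by the same factor. Δn_aq = 1 − 1 = 0, so Q is unchanged — no shift.
No net shift occurs, so the amount of R is unchanged.

unchanged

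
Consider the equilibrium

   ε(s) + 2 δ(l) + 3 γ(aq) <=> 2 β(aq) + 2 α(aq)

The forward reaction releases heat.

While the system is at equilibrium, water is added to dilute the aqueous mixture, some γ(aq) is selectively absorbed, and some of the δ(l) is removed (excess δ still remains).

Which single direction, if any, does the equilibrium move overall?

Dilution lowers every aqueous concentration by the same factor. Δn_aq = 4 − 3 = +1, so the system shifts toward the side with more dissolved moles — to the right.
Removing γ (aq), a reactant, drives the reaction to the left.
δ is a pure liquid; its activity is 1 regardless of amount, so Q is unaffected — no shift from this change.
The individual effects push in opposite directions; without quantitative information the net direction cannot be determined.

cannot be determined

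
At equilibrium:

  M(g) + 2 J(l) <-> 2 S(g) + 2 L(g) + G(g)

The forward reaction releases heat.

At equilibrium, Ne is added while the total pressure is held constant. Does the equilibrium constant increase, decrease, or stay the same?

unchanged

The equilibrium constant depends only on temperature. This perturbation may move the position of equilibrium, but since T is unchanged, K itself is unchanged.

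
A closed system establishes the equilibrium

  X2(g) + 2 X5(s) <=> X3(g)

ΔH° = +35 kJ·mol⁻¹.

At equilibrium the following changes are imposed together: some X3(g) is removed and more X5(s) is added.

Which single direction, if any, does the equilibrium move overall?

Removing X3 (g), a product, drives the reaction to the right.
X5 is a pure solid; its activity is 1 regardless of amount, so Q is unaffected — no shift from this change.
Only the nonzero effect(s) matter; the net shift is to the right.

right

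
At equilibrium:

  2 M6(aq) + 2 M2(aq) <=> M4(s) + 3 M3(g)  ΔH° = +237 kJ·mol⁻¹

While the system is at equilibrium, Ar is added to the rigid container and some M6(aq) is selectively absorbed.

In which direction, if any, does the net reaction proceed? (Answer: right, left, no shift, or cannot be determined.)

left

At constant volume, adding an inert gas leaves every reacting species' partial pressure unchanged, so Q is unchanged — no shift from this change.
Removing M6 (aq), a reactant, drives the reaction to the left.
Only the nonzero effect(s) matter; the net shift is to the left.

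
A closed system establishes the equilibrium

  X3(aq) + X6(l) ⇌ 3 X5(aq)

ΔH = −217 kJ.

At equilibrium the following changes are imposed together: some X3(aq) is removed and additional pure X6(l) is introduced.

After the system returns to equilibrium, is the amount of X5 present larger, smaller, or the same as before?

decreases

Removing X3 (aq), a reactant, drives the reaction to the left.
X6 is a pure liquid; its activity is 1 regardless of amount, so Q is unaffected — no shift from this change.
The net shift is to the left. X5 is a product, so its amount decreases.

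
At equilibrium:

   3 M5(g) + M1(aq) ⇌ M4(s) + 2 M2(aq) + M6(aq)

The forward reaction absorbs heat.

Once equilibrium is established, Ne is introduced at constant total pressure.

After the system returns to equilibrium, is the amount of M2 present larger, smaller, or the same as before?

decreases

Adding inert gas at constant total pressure expands the volume and lowers every reacting partial pressure. With Δn_gas = 0 − 3 = -3, Q moves away from K toward the side with fewer gas moles, so the system shifts toward the side with more gas moles — to the left.
The net shift is to the left. M2 is a product, so its amount decreases.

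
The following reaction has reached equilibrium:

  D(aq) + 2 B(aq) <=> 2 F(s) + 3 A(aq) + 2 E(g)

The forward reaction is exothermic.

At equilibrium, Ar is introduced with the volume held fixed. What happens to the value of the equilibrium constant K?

unchanged

The equilibrium constant depends only on temperature. This perturbation changes neither the position of equilibrium nor K.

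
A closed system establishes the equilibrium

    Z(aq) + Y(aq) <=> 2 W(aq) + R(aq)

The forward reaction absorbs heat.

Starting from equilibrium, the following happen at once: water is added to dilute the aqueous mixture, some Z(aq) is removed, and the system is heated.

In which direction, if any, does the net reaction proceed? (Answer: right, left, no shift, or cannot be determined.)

Dilution lowers every aqueous concentration by the same factor. Δn_aq = 3 − 2 = +1, so the system shifts toward the side with more dissolved moles — to the right.
Removing Z (aq), a reactant, drives the reaction to the left.
The forward reaction is endothermic. Raising T favours the endothermic direction — shift to the right.
The individual effects push in opposite directions; without quantitative information the net direction cannot be determined.

cannot be determined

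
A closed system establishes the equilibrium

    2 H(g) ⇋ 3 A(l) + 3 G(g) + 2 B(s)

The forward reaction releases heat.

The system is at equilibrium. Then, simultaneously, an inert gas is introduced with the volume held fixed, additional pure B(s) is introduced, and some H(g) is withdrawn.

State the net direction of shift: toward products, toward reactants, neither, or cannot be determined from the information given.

At constant volume, adding an inert gas leaves every reacting species' partial pressure unchanged, so Q is unchanged — no shift from this change.
B is a pure solid; its activity is 1 regardless of amount, so Q is unaffected — no shift from this change.
Removing H (g), a reactant, drives the reaction to the left.
Only the nonzero effect(s) matter; the net shift is to the left.

left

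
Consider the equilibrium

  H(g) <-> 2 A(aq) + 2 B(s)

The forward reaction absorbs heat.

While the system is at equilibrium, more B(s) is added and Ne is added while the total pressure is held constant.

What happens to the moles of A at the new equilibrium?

decreases

B is a pure solid; its activity is 1 regardless of amount, so Q is unaffected — no shift from this change.
Adding inert gas at constant total pressure expands the volume and lowers every reacting partial pressure. With Δn_gas = 0 − 1 = -1, Q moves away from K toward the side with fewer gas moles, so the system shifts toward the side with more gas moles — to the left.
The net shift is to the left. A is a product, so its amount decreases.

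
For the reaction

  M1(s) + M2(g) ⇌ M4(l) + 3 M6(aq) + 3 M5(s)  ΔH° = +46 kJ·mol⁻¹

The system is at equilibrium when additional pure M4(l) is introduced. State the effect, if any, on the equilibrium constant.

The equilibrium constant depends only on temperature. This perturbation changes neither the position of equilibrium nor K.

unchanged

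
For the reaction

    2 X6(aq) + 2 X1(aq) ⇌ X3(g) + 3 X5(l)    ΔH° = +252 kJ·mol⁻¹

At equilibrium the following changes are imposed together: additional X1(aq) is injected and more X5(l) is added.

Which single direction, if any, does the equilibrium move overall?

right

Adding X1 (aq), a reactant, drives the reaction to the right.
X5 is a pure liquid; its activity is 1 regardless of amount, so Q is unaffected — no shift from this change.
Only the nonzero effect(s) matter; the net shift is to the right.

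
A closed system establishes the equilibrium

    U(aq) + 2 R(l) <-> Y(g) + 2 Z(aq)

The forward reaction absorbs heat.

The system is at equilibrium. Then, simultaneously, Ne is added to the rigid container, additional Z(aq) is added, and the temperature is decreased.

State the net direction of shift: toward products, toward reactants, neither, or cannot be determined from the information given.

At constant volume, adding an inert gas leaves every reacting species' partial pressure unchanged, so Q is unchanged — no shift from this change.
Adding Z (aq), a product, drives the reaction to the left.
The forward reaction is endothermic. Lowering T favours the exothermic direction — shift to the left.
Only the nonzero effect(s) matter; the net shift is to the left.

left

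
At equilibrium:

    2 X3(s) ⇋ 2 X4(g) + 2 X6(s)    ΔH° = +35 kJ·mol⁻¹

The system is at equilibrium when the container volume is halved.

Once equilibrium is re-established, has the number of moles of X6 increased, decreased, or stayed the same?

Gas moles: reactants 0, products 2 (Δn_gas = +2). Compression shifts the system toward the side with fewer moles of gas — to the left.
The net shift is to the left. X6 is a product, so its amount decreases.

decreases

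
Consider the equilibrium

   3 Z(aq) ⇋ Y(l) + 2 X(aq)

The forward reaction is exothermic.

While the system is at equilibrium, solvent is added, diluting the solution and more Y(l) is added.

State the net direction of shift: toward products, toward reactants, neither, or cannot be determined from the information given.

left

Dilution lowers every aqueous concentration by the same factor. Δn_aq = 2 − 3 = -1, so the system shifts toward the side with more dissolved moles — to the left.
Y is a pure liquid; its activity is 1 regardless of amount, so Q is unaffected — no shift from this change.
Only the nonzero effect(s) matter; the net shift is to the left.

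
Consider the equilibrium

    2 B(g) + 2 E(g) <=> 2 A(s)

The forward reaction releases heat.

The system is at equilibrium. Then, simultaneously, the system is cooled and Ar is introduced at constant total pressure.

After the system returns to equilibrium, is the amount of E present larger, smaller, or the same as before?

cannot be determined

The forward reaction is exothermic. Lowering T favours the exothermic direction — shift to the right.
Adding inert gas at constant total pressure expands the volume and lowers every reacting partial pressure. With Δn_gas = 0 − 4 = -4, Q moves away from K toward the side with fewer gas moles, so the system shifts toward the side with more gas moles — to the left.
The two effects oppose each other, so the net shift — and hence the change in E — cannot be determined from the given information.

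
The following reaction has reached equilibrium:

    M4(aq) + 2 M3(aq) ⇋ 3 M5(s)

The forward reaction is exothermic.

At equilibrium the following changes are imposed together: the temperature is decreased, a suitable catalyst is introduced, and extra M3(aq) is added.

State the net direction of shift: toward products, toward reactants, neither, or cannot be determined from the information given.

The forward reaction is exothermic. Lowering T favours the exothermic direction — shift to the right.
A catalyst speeds both forward and reverse rates equally; it changes neither Q nor K — no shift from this change.
Adding M3 (aq), a reactant, drives the reaction to the right.
Only the nonzero effect(s) matter; the net shift is to the right.

right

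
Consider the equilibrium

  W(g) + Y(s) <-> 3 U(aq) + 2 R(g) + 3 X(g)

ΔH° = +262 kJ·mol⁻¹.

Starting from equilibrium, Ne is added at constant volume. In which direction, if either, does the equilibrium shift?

no shift

At constant volume, adding an inert gas leaves every reacting species' partial pressure unchanged, so Q is unchanged — no shift from this change.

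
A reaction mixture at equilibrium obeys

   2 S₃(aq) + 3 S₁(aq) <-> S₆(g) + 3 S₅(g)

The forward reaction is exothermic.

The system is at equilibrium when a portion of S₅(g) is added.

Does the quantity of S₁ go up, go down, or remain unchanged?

increases

Adding S₅ (g), a product, drives the reaction to the left.
The net shift is to the left. S₁ is a reactant, so its amount increases.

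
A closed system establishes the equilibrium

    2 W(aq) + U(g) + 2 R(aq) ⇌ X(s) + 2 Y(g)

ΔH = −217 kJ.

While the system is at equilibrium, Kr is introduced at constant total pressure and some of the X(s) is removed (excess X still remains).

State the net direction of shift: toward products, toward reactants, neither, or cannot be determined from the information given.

right

Adding inert gas at constant total pressure expands the volume and lowers every reacting partial pressure. With Δn_gas = 2 − 1 = +1, Q moves away from K toward the side with fewer gas moles, so the system shifts toward the side with more gas moles — to the right.
X is a pure solid; its activity is 1 regardless of amount, so Q is unaffected — no shift from this change.
Only the nonzero effect(s) matter; the net shift is to the right.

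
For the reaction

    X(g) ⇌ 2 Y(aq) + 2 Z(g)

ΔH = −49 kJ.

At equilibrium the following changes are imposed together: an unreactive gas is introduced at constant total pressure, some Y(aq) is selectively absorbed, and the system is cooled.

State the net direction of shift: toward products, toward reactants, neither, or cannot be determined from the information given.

right

Adding inert gas at constant total pressure expands the volume and lowers every reacting partial pressure. With Δn_gas = 2 − 1 = +1, Q moves away from K toward the side with fewer gas moles, so the system shifts toward the side with more gas moles — to the right.
Removing Y (aq), a product, drives the reaction to the right.
The forward reaction is exothermic. Lowering T favours the exothermic direction — shift to the right.
All effects act in the same direction — net shift to the right.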